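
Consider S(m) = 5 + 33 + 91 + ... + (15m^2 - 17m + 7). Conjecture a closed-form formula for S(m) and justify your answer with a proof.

S(m) = m(5m^2 - m + 1)

We claim S(m) = m(5m^2 - m + 1) for all m ≥ 1.
Base case (m = 1): S(1) = 5, and the closed form gives 5. They agree.
For the inductive step, assume it holds for an arbitrary p ≥ 1, so S(p) = p(5p^2 - p + 1).
Then S(p+1) = S(p) + (15p^2 + 13p + 5) = (p(5p^2 - p + 1)) + (15p^2 + 13p + 5).
Simplifying, S(p+1) = (p + 1)(5p^2 + 9p + 5) = (p+1)(5(p+1)^2 - (p+1) + 1),
which is the closed form with m = p+1.
By induction, the statement is established for all m ≥ 1.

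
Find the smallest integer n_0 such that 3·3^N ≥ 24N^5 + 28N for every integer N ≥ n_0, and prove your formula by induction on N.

n_0 = 14

At N = 13: 4782969 < 8911396, so the inequality fails and n_0 ≥ 14. We prove 3·3^N ≥ 24N^5 + 28N for all N ≥ 14.
Base case (N = 14): 3·3^N = 14348907 and 24N^5 + 28N = 12908168, so 14348907 ≥ 12908168.
Suppose the result is true for N = m, so 3·3^m ≥ 24m^5 + 28m.
Then 3·3^(m + 1) = 3·(3·3^m) ≥ 3·(24m^5 + 28m).
Also, for m ≥ 14 we have 3·(24m^5 + 28m) ≥ 24(m+1)^5 + 28(m+1), since 3·(24m^5 + 28m) − (24(m+1)^5 + 28(m+1)) = 48m^5 - 120m^4 - 240m^3 - 240m^2 - 64m - 52, which is nonnegative for all m ≥ 14.
Combining, 3·3^(m + 1) ≥ 24(m+1)^5 + 28(m+1).
Hence, by induction on N, the claim holds for every N ≥ 14.
Hence the smallest such n_0 is 14.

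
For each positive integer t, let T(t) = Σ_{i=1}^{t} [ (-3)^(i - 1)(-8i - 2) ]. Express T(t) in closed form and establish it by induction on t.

T(t) = (-3)^t(2t + 1) - 1

We claim T(t) = (-3)^t(2t + 1) - 1 for all t ≥ 1.
For the base case t = 1: T(1) = -10, and the closed form gives -10. They agree.
Suppose the result is true for t = i, so T(i) = (-3)^i(2i + 1) - 1.
Then T(i+1) = T(i) + ((-3)^i(-8i - 10)) = ((-3)^i(2i + 1) - 1) + ((-3)^i(-8i - 10)).
Simplifying, T(i+1) = -6(-3)^i·i - 9(-3)^i - 1 = (-3)^(i+1)(2(i+1) + 1) - 1,
which is the closed form with t = i+1.
This completes the induction.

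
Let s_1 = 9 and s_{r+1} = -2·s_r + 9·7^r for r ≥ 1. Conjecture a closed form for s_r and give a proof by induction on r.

s_r = -(-2)^r + 7^r

Computing the first terms: s_1 = 9, s_2 = 45, s_3 = 351. This suggests s_r = -(-2)^r + 7^r.
For the base case r = 1: the formula gives 9 = 9 = s_1.
Suppose the result is true for r = p, so s_p = -(-2)^p + 7^p.
Then s_{p+1} = -2·s_p + 9·7^p = -2·(-(-2)^p + 7^p) + 9·7^p = -(-2)^(p + 1) + 7^(p + 1),
which is the claimed formula at r = p+1.
This completes the induction.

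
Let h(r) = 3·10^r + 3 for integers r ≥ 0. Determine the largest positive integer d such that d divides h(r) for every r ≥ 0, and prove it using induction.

d = 3

Computing the first values: h(0) = 6 and h(1) = 33; gcd(6, 33) = 3, so d ≤ 3.
We prove 3 | 3·10^r + 3 for all r ≥ 0 by induction on r.
When r = 0: h(0) = 6 = 3·(2), so 3 | h(0).
For the inductive step, assume it holds for an arbitrary p ≥ 0, i.e. 3 | h(p). Then
h(p+1) = 3·10^(p+1) + 3 = 10·(3·10^p + 3) - 27 = 10·h(p) - 27. The first term is divisible by 3 by the inductive hypothesis, and -27 is divisible by 3. Hence 3 | h(p+1).
Hence, by induction on r, the claim holds for every r ≥ 0.
Therefore the largest such d is 3.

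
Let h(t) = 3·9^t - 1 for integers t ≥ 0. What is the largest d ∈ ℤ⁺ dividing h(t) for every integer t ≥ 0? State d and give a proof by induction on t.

Computing the first values: h(0) = 2 and h(1) = 26; gcd(2, 26) = 2, so d ≤ 2.
We prove 2 | 3·9^t - 1 for all t ≥ 0 by induction on t.
When t = 0: h(0) = 2 = 2·(1), so 2 | h(0).
Suppose the result is true for t = r, i.e. 2 | h(r). Then
h(r+1) = 3·9^(r+1) - 1 = 9·(3·9^r - 1) + 8 = 9·h(r) + 8. The first term is divisible by 2 by the inductive hypothesis, and 8 is divisible by 2. Hence 2 | h(r+1).
By the principle of mathematical induction, the result holds for all t ≥ 0.
Therefore the largest such d is 2.

d = 2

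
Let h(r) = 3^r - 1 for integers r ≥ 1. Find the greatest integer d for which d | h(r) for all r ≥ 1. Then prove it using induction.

d = 2

Computing the first values: h(1) = 2 and h(2) = 8; gcd(2, 8) = 2, so d ≤ 2.
We prove 2 | 3^r - 1 for all r ≥ 1 by induction on r.
Base case (r = 1): h(1) = 2 = 2·(1), so 2 | h(1).
Suppose the result is true for r = i, i.e. 2 | h(i). Then
3^{i+1} − 1^{i+1} = 3·3^i − 1·1^i = 3·(3^i − 1^i) + (2)·1^i. The first term is divisible by 2 by the inductive hypothesis, and the second term (2)·1^i is divisible by 2 since 2 | 2. Hence 2 | h(i+1).
By induction, the statement is established for all r ≥ 1.
Therefore the largest such d is 2.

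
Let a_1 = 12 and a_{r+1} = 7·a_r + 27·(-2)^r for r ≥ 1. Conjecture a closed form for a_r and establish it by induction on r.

Computing the first terms: a_1 = 12, a_2 = 30, a_3 = 318. This suggests a_r = -3(-2)^r + 6·7^(r - 1).
Base step (r = 1): the formula gives 12 = 12 = a_1.
Inductive step: suppose the statement holds for some k ≥ 1, so a_k = -3(-2)^k + 6·7^(k - 1).
Then a_{k+1} = 7·a_k + 27·(-2)^k = 7·(-3(-2)^k + 6·7^(k - 1)) + 27·(-2)^k = -3(-2)^(k + 1) + 6·7^k = -3(-2)^(k+1) + 6·7^((k+1) - 1),
which is the claimed formula at r = k+1.
By induction, the statement is established for all r ≥ 1.

a_r = -3(-2)^r + 6·7^(r - 1)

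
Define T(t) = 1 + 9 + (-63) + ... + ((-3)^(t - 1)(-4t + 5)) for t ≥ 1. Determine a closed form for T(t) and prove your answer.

We claim T(t) = (-3)^t(t - 1) + 1 for all t ≥ 1.
When t = 1: T(1) = 1, and the closed form gives 1. They agree.
Inductive step: assume the claim holds for t = m, so T(m) = (-3)^m(m - 1) + 1.
Then T(m+1) = T(m) + ((-3)^m(-4m + 1)) = ((-3)^m(m - 1) + 1) + ((-3)^m(-4m + 1)).
Simplifying, T(m+1) = (-3)^(m + 1)m + 1 = (-3)^(m+1)((m+1) - 1) + 1,
which is the closed form with t = m+1.
Hence, by induction on t, the claim holds for every t ≥ 1.

T(t) = (-3)^t(t - 1) + 1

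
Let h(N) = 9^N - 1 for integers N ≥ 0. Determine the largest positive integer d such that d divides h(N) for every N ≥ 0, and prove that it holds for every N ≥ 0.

Computing the first values: h(0) = 0 and h(1) = 8; gcd(0, 8) = 8, so d ≤ 8.
We prove 8 | 9^N - 1 for all N ≥ 0 by induction on N.
For the base case N = 0: h(0) = 0 = 8·(0), so 8 | h(0).
Inductive step: assume the claim holds for N = m, i.e. 8 | h(m). Then
h(m+1) = 9^(m+1) - 1 = 9·(9^m - 1) + 8 = 9·h(m) + 8. The first term is divisible by 8 by the inductive hypothesis, and 8 is divisible by 8. Hence 8 | h(m+1).
By the principle of mathematical induction, the result holds for all N ≥ 0.
Therefore the largest such d is 8.

d = 8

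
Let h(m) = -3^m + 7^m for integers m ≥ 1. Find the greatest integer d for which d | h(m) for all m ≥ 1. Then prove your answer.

d = 4

Computing the first values: h(1) = 4 and h(2) = 40; gcd(4, 40) = 4, so d ≤ 4.
We prove 4 | -3^m + 7^m for all m ≥ 1 by induction on m.
Base step (m = 1): h(1) = 4 = 4·(1), so 4 | h(1).
For the inductive step, assume it holds for an arbitrary k ≥ 1, i.e. 4 | h(k). Then
7^{k+1} − 3^{k+1} = 7·7^k − 3·3^k = 7·(7^k − 3^k) + (4)·3^k. The first term is divisible by 4 by the inductive hypothesis, and the second term (4)·3^k is divisible by 4 since 4 | 4. Hence 4 | h(k+1).
By the principle of mathematical induction, the result holds for all m ≥ 1.
Therefore the largest such d is 4.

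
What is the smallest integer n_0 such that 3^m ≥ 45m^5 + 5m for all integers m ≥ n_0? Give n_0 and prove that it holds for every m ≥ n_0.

At m = 16: 43046721 < 47186000, so the inequality fails and n_0 ≥ 17. We prove 3^m ≥ 45m^5 + 5m for all m ≥ 17.
When m = 17: 3^m = 129140163 and 45m^5 + 5m = 63893650, so 129140163 ≥ 63893650.
Inductive step: suppose the statement holds for some j ≥ 17, so 3^j ≥ 45j^5 + 5j.
Then 3^(j + 1) = 3·(3^j) ≥ 3·(45j^5 + 5j).
Also, for j ≥ 17 we have 3·(45j^5 + 5j) ≥ 45(j+1)^5 + 5(j+1), since 3·(45j^5 + 5j) − (45(j+1)^5 + 5(j+1)) = 90j^5 - 225j^4 - 450j^3 - 450j^2 - 215j - 50, which is nonnegative for all j ≥ 17.
Combining, 3^(j + 1) ≥ 45(j+1)^5 + 5(j+1).
Hence, by induction on m, the claim holds for every m ≥ 17.
Hence the smallest such n_0 is 17.

n_0 = 17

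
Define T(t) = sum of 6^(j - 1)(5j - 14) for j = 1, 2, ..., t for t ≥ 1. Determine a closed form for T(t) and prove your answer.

We claim T(t) = 6^t(t - 3) + 3 for all t ≥ 1.
Base step (t = 1): T(1) = -9, and the closed form gives -9. They agree.
Suppose the result is true for t = j, so T(j) = 6^j(j - 3) + 3.
Then T(j+1) = T(j) + (6^j(5j - 9)) = (6^j(j - 3) + 3) + (6^j(5j - 9)).
Simplifying, T(j+1) = 6·6^j·j - 12·6^j + 3 = 6^(j+1)((j+1) - 3) + 3,
which is the closed form with t = j+1.
Hence, by induction on t, the claim holds for every t ≥ 1.

T(t) = 6^t(t - 3) + 3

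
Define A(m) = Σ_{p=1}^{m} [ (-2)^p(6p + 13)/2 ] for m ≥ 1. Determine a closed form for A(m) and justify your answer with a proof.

We claim A(m) = (-2)^m(2m + 5) - 5 for all m ≥ 1.
When m = 1: A(1) = -19, and the closed form gives -19. They agree.
Inductive step: suppose the statement holds for some p ≥ 1, so A(p) = (-2)^p(2p + 5) - 5.
Then A(p+1) = A(p) + ((-2)^p(-6p - 19)) = ((-2)^p(2p + 5) - 5) + ((-2)^p(-6p - 19)).
Simplifying, A(p+1) = -4(-2)^p·p - 14(-2)^p - 5 = (-2)^(p+1)(2(p+1) + 5) - 5,
which is the closed form with m = p+1.
This completes the induction.

A(m) = (-2)^m(2m + 5) - 5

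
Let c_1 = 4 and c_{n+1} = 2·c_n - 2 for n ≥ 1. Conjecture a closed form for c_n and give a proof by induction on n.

c_n = 2^n + 2

Computing the first terms: c_1 = 4, c_2 = 6, c_3 = 10. This suggests c_n = 2^n + 2.
Base case (n = 1): the formula gives 4 = 4 = c_1.
For the inductive step, assume it holds for an arbitrary p ≥ 1, so c_p = 2^p + 2.
Then c_{p+1} = 2·c_p - 2 = 2·(2^p + 2) - 2 = 2^(p + 1) + 2,
which is the claimed formula at n = p+1.
This completes the induction.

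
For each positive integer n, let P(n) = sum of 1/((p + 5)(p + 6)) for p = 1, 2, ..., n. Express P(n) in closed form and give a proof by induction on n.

We claim P(n) = n/(6(n + 6)) for all n ≥ 1.
Base case (n = 1): P(1) = 1/42, and the closed form gives 1/42. They agree.
Inductive step: assume the claim holds for n = p, so P(p) = p/(6(p + 6)).
Then P(p+1) = P(p) + (1/((p + 6)(p + 7))) = (p/(6(p + 6))) + (1/((p + 6)(p + 7))).
Simplifying, P(p+1) = (p + 1)/(6(p + 7)) = (p+1)/(6((p+1) + 6)),
which is the closed form with n = p+1.
By induction, the statement is established for all n ≥ 1.

P(n) = n/(6(n + 6))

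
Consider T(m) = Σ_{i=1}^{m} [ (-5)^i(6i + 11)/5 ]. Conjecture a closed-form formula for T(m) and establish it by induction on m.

We claim T(m) = (-5)^m(m + 2) - 2 for all m ≥ 1.
When m = 1: T(1) = -17, and the closed form gives -17. They agree.
Inductive step: assume the claim holds for m = i, so T(i) = (-5)^i(i + 2) - 2.
Then T(i+1) = T(i) + ((-5)^i(-6i - 17)) = ((-5)^i(i + 2) - 2) + ((-5)^i(-6i - 17)).
Simplifying, T(i+1) = -5(-5)^i·i - 15(-5)^i - 2 = (-5)^(i+1)((i+1) + 2) - 2,
which is the closed form with m = i+1.
By induction, the statement is established for all m ≥ 1.

T(m) = (-5)^m(m + 2) - 2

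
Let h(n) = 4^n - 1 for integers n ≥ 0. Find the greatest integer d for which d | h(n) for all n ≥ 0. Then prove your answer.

d = 3

Computing the first values: h(0) = 0 and h(1) = 3; gcd(0, 3) = 3, so d ≤ 3.
We prove 3 | 4^n - 1 for all n ≥ 0 by induction on n.
For the base case n = 0: h(0) = 0 = 3·(0), so 3 | h(0).
For the inductive step, assume it holds for an arbitrary j ≥ 0, i.e. 3 | h(j). Then
h(j+1) = 4^(j+1) - 1 = 4·(4^j - 1) + 3 = 4·h(j) + 3. The first term is divisible by 3 by the inductive hypothesis, and 3 is divisible by 3. Hence 3 | h(j+1).
Hence, by induction on n, the claim holds for every n ≥ 0.
Therefore the largest such d is 3.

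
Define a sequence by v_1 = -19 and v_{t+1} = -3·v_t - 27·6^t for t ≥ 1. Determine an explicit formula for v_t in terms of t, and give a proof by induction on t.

v_t = -(-3)^(t - 1) - 3·6^t

Computing the first terms: v_1 = -19, v_2 = -105, v_3 = -657. This suggests v_t = -(-3)^(t - 1) - 3·6^t.
When t = 1: the formula gives -19 = -19 = v_1.
Inductive step: suppose the statement holds for some r ≥ 1, so v_r = -(-3)^(r - 1) - 3·6^r.
Then v_{r+1} = -3·v_r - 27·6^r = -3·(-(-3)^(r - 1) - 3·6^r) - 27·6^r = -(-3)^r - 3·6^(r + 1) = -(-3)^((r+1) - 1) - 3·6^(r+1),
which is the claimed formula at t = r+1.
Hence, by induction on t, the claim holds for every t ≥ 1.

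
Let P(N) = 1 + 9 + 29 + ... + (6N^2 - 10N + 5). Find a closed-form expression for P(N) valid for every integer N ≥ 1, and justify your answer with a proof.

We claim P(N) = N(2N^2 - 2N + 1) for all N ≥ 1.
For the base case N = 1: P(1) = 1, and the closed form gives 1. They agree.
Inductive step: assume the claim holds for N = r, so P(r) = r(2r^2 - 2r + 1).
Then P(r+1) = P(r) + (6r^2 + 2r + 1) = (r(2r^2 - 2r + 1)) + (6r^2 + 2r + 1).
Simplifying, P(r+1) = (r + 1)(2r^2 + 2r + 1) = (r+1)(2(r+1)^2 - 2(r+1) + 1),
which is the closed form with N = r+1.
Hence, by induction on N, the claim holds for every N ≥ 1.

P(N) = N(2N^2 - 2N + 1)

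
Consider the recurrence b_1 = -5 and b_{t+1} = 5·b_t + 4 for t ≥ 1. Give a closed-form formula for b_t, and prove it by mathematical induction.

Computing the first terms: b_1 = -5, b_2 = -21, b_3 = -101. This suggests b_t = -4·5^(t - 1) - 1.
Base step (t = 1): the formula gives -5 = -5 = b_1.
Inductive step: suppose the statement holds for some r ≥ 1, so b_r = -4·5^(r - 1) - 1.
Then b_{r+1} = 5·b_r + 4 = 5·(-4·5^(r - 1) - 1) + 4 = -4·5^r - 1 = -4·5^((r+1) - 1) - 1,
which is the claimed formula at t = r+1.
This completes the induction.

b_t = -4·5^(t - 1) - 1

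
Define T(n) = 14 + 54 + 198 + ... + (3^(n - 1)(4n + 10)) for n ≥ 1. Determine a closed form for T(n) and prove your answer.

T(n) = 2·3^n(n + 2) - 4

We claim T(n) = 2·3^n(n + 2) - 4 for all n ≥ 1.
For the base case n = 1: T(1) = 14, and the closed form gives 14. They agree.
Suppose the result is true for n = i, so T(i) = 2·3^i(i + 2) - 4.
Then T(i+1) = T(i) + (3^i(4i + 14)) = (2·3^i(i + 2) - 4) + (3^i(4i + 14)).
Simplifying, T(i+1) = 6·3^i·i + 18·3^i - 4 = 2·3^(i+1)((i+1) + 2) - 4,
which is the closed form with n = i+1.
By the principle of mathematical induction, the result holds for all n ≥ 1.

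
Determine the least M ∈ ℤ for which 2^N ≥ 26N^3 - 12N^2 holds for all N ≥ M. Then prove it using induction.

M = 17

At N = 16: 65536 < 103424, so the inequality fails and M ≥ 17. We prove 2^N ≥ 26N^3 - 12N^2 for all N ≥ 17.
Base step (N = 17): 2^N = 131072 and 26N^3 - 12N^2 = 124270, so 131072 ≥ 124270.
Suppose the result is true for N = k, so 2^k ≥ 26k^3 - 12k^2.
Then 2^(k + 1) = 2·(2^k) ≥ 2·(26k^3 - 12k^2).
Also, for k ≥ 17 we have 2·(26k^3 - 12k^2) ≥ 26(k+1)^3 - 12(k+1)^2, since 2·(26k^3 - 12k^2) − (26(k+1)^3 - 12(k+1)^2) = 26k^3 - 90k^2 - 54k - 14, which is nonnegative for all k ≥ 17.
Combining, 2^(k + 1) ≥ 26(k+1)^3 - 12(k+1)^2.
This completes the induction.
Hence the smallest such M is 17.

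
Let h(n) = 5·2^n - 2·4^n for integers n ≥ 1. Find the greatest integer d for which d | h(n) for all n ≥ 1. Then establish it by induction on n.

d = 2

Computing the first values: h(1) = 2 and h(2) = -12; gcd(2, -12) = 2, so d ≤ 2.
We prove 2 | 5·2^n - 2·4^n for all n ≥ 1 by induction on n.
For the base case n = 1: h(1) = 2 = 2·(1), so 2 | h(1).
Inductive step: suppose the statement holds for some i ≥ 1, i.e. 2 | h(i). Then
h(i+1) − 4·h(i) = (5·2^(i+1) - 2·4^(i+1)) − 4·(5·2^i - 2·4^i) = (5)·2^i·(2 − 4) = (-10)·2^i. Since 2 | h(i) by the inductive hypothesis, 2 | 4·h(i); and 2 | -10 since -10 = 2·-5. Therefore 2 | h(i+1).
This completes the induction.
Therefore the largest such d is 2.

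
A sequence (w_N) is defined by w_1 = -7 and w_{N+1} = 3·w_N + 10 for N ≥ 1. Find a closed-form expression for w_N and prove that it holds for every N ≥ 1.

Computing the first terms: w_1 = -7, w_2 = -11, w_3 = -23. This suggests w_N = -2·3^(N - 1) - 5.
Base step (N = 1): the formula gives -7 = -7 = w_1.
Inductive step: assume the claim holds for N = r, so w_r = -2·3^(r - 1) - 5.
Then w_{r+1} = 3·w_r + 10 = 3·(-2·3^(r - 1) - 5) + 10 = -2·3^r - 5 = -2·3^((r+1) - 1) - 5,
which is the claimed formula at N = r+1.
Hence, by induction on N, the claim holds for every N ≥ 1.

w_N = -2·3^(N - 1) - 5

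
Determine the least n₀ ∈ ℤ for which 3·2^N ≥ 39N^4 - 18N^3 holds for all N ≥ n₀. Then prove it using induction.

At N = 21: 6291456 < 7418061, so the inequality fails and n₀ ≥ 22. We prove 3·2^N ≥ 39N^4 - 18N^3 for all N ≥ 22.
For the base case N = 22: 3·2^N = 12582912 and 39N^4 - 18N^3 = 8944320, so 12582912 ≥ 8944320.
Suppose the result is true for N = j, so 3·2^j ≥ 39j^4 - 18j^3.
Then 3·2^(j + 1) = 2·(3·2^j) ≥ 2·(39j^4 - 18j^3).
Also, for j ≥ 22 we have 2·(39j^4 - 18j^3) ≥ 39(j+1)^4 - 18(j+1)^3, since 2·(39j^4 - 18j^3) − (39(j+1)^4 - 18(j+1)^3) = 39j^4 - 174j^3 - 180j^2 - 102j - 21, which is nonnegative for all j ≥ 22.
Combining, 3·2^(j + 1) ≥ 39(j+1)^4 - 18(j+1)^3.
This completes the induction.
Hence the smallest such n₀ is 22.

n₀ = 22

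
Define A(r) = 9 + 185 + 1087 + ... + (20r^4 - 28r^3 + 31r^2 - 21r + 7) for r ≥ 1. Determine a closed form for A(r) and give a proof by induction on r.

A(r) = r(4r^4 + 3r^3 + 3r^2 - 2r + 1)

We claim A(r) = r(4r^4 + 3r^3 + 3r^2 - 2r + 1) for all r ≥ 1.
For the base case r = 1: A(1) = 9, and the closed form gives 9. They agree.
Suppose the result is true for r = p, so A(p) = p(4p^4 + 3p^3 + 3p^2 - 2p + 1).
Then A(p+1) = A(p) + (20p^4 + 52p^3 + 67p^2 + 37p + 9) = (p(4p^4 + 3p^3 + 3p^2 - 2p + 1)) + (20p^4 + 52p^3 + 67p^2 + 37p + 9).
Simplifying, A(p+1) = (p + 1)(4p^4 + 19p^3 + 36p^2 + 29p + 9) = (p+1)(4(p+1)^4 + 3(p+1)^3 + 3(p+1)^2 - 2(p+1) + 1),
which is the closed form with r = p+1.
By induction, the statement is established for all r ≥ 1.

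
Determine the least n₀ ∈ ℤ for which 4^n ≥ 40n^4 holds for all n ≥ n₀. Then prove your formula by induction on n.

At n = 9: 262144 < 262440, so the inequality fails and n₀ ≥ 10. We prove 4^n ≥ 40n^4 for all n ≥ 10.
Base step (n = 10): 4^n = 1048576 and 40n^4 = 400000, so 1048576 ≥ 400000.
Inductive step: suppose the statement holds for some p ≥ 10, so 4^p ≥ 40p^4.
Then 4^(p + 1) = 4·(4^p) ≥ 4·(40p^4).
Also, for p ≥ 10 we have 4·(40p^4) ≥ 40(p+1)^4, since 4 ≥ (1 + 1/p)^4 for all p ≥ 10.
Combining, 4^(p + 1) ≥ 40(p+1)^4.
This completes the induction.
Hence the smallest such n₀ is 10.

n₀ = 10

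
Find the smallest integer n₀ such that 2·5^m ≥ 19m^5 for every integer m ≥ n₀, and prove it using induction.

At m = 7: 156250 < 319333, so the inequality fails and n₀ ≥ 8. We prove 2·5^m ≥ 19m^5 for all m ≥ 8.
When m = 8: 2·5^m = 781250 and 19m^5 = 622592, so 781250 ≥ 622592.
Inductive step: assume the claim holds for m = i, so 2·5^i ≥ 19i^5.
Then 2·5^(i + 1) = 5·(2·5^i) ≥ 5·(19i^5).
Also, for i ≥ 8 we have 5·(19i^5) ≥ 19(i+1)^5, since 5 ≥ (1 + 1/i)^5 for all i ≥ 8.
Combining, 2·5^(i + 1) ≥ 19(i+1)^5.
By induction, the statement is established for all m ≥ 8.
Hence the smallest such n₀ is 8.

n₀ = 8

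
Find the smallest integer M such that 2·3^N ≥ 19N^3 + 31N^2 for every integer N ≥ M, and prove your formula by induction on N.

M = 8

At N = 7: 4374 < 8036, so the inequality fails and M ≥ 8. We prove 2·3^N ≥ 19N^3 + 31N^2 for all N ≥ 8.
For the base case N = 8: 2·3^N = 13122 and 19N^3 + 31N^2 = 11712, so 13122 ≥ 11712.
Suppose the result is true for N = j, so 2·3^j ≥ 19j^3 + 31j^2.
Then 2·3^(j + 1) = 3·(2·3^j) ≥ 3·(19j^3 + 31j^2).
Also, for j ≥ 8 we have 3·(19j^3 + 31j^2) ≥ 19(j+1)^3 + 31(j+1)^2, since 3·(19j^3 + 31j^2) − (19(j+1)^3 + 31(j+1)^2) = 38j^3 + 5j^2 - 119j - 50, which is nonnegative for all j ≥ 8.
Combining, 2·3^(j + 1) ≥ 19(j+1)^3 + 31(j+1)^2.
Hence, by induction on N, the claim holds for every N ≥ 8.
Hence the smallest such M is 8.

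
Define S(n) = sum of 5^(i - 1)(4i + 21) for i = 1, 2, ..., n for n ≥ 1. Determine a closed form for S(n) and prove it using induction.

We claim S(n) = 5^n(n + 5) - 5 for all n ≥ 1.
Base case (n = 1): S(1) = 25, and the closed form gives 25. They agree.
Suppose the result is true for n = i, so S(i) = 5^i(i + 5) - 5.
Then S(i+1) = S(i) + (5^i(4i + 25)) = (5^i(i + 5) - 5) + (5^i(4i + 25)).
Simplifying, S(i+1) = 5·5^i·i + 30·5^i - 5 = 5^(i+1)((i+1) + 5) - 5,
which is the closed form with n = i+1.
Hence, by induction on n, the claim holds for every n ≥ 1.

S(n) = 5^n(n + 5) - 5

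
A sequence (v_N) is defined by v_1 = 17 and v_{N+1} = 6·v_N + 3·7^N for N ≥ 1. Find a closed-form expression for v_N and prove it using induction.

Computing the first terms: v_1 = 17, v_2 = 123, v_3 = 885. This suggests v_N = -4·6^(N - 1) + 3·7^N.
Base case (N = 1): the formula gives 17 = 17 = v_1.
For the inductive step, assume it holds for an arbitrary r ≥ 1, so v_r = -4·6^(r - 1) + 3·7^r.
Then v_{r+1} = 6·v_r + 3·7^r = 6·(-4·6^(r - 1) + 3·7^r) + 3·7^r = -4·6^r + 3·7^(r + 1) = -4·6^((r+1) - 1) + 3·7^(r+1),
which is the claimed formula at N = r+1.
By induction, the statement is established for all N ≥ 1.

v_N = -4·6^(N - 1) + 3·7^N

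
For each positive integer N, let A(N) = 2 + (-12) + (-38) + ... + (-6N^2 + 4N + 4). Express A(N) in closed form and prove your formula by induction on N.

We claim A(N) = -N(2N^2 + N - 5) for all N ≥ 1.
When N = 1: A(1) = 2, and the closed form gives 2. They agree.
Suppose the result is true for N = i, so A(i) = i(-2i^2 - i + 5).
Then A(i+1) = A(i) + (-6i^2 - 8i + 2) = (i(-2i^2 - i + 5)) + (-6i^2 - 8i + 2).
Simplifying, A(i+1) = -(i + 1)(2i^2 + 5i - 2) = -(i+1)(2(i+1)^2 + (i+1) - 5),
which is the closed form with N = i+1.
This completes the induction.

A(N) = -N(2N^2 + N - 5)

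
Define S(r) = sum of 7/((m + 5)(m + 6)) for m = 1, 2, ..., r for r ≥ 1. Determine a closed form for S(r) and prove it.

S(r) = 7r/(6(r + 6))

We claim S(r) = 7r/(6(r + 6)) for all r ≥ 1.
Base step (r = 1): S(1) = 1/6, and the closed form gives 1/6. They agree.
Suppose the result is true for r = m, so S(m) = 7m/(6(m + 6)).
Then S(m+1) = S(m) + (7/((m + 6)(m + 7))) = (7m/(6(m + 6))) + (7/((m + 6)(m + 7))).
Simplifying, S(m+1) = 7(m + 1)/(6(m + 7)) = 7(m+1)/(6((m+1) + 6)),
which is the closed form with r = m+1.
By induction, the statement is established for all r ≥ 1.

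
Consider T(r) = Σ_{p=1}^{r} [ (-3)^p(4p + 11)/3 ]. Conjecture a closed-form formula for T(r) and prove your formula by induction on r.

We claim T(r) = (-3)^r(r + 3) - 3 for all r ≥ 1.
Base case (r = 1): T(1) = -15, and the closed form gives -15. They agree.
Suppose the result is true for r = p, so T(p) = (-3)^p(p + 3) - 3.
Then T(p+1) = T(p) + ((-3)^p(-4p - 15)) = ((-3)^p(p + 3) - 3) + ((-3)^p(-4p - 15)).
Simplifying, T(p+1) = -3(-3)^p·p - 12(-3)^p - 3 = (-3)^(p+1)((p+1) + 3) - 3,
which is the closed form with r = p+1.
This completes the induction.

T(r) = (-3)^r(r + 3) - 3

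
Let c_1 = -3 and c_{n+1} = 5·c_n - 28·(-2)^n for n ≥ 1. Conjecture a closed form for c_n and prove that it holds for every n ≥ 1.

c_n = (-2)^(n + 2) + 5^n

Computing the first terms: c_1 = -3, c_2 = 41, c_3 = 93. This suggests c_n = (-2)^(n + 2) + 5^n.
Base case (n = 1): the formula gives -3 = -3 = c_1.
Inductive step: assume the claim holds for n = p, so c_p = (-2)^(p + 2) + 5^p.
Then c_{p+1} = 5·c_p - 28·(-2)^p = 5·((-2)^(p + 2) + 5^p) - 28·(-2)^p = (-2)^(p + 3) + 5^(p + 1) = (-2)^((p+1) + 2) + 5^(p+1),
which is the claimed formula at n = p+1.
By induction, the statement is established for all n ≥ 1.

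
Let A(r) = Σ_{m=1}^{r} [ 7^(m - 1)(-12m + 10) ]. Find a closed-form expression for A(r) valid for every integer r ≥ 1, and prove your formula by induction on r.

A(r) = 2·7^r(-r + 1) - 2

We claim A(r) = 2·7^r(-r + 1) - 2 for all r ≥ 1.
Base case (r = 1): A(1) = -2, and the closed form gives -2. They agree.
Suppose the result is true for r = m, so A(m) = 2·7^m(-m + 1) - 2.
Then A(m+1) = A(m) + (7^m(-12m - 2)) = (2·7^m(-m + 1) - 2) + (7^m(-12m - 2)).
Simplifying, A(m+1) = -14·7^m·m - 2 = 2·7^(m+1)(-(m+1) + 1) - 2,
which is the closed form with r = m+1.
Hence, by induction on r, the claim holds for every r ≥ 1.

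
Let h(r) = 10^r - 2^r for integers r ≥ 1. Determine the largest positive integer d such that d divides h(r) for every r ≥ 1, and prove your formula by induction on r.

Computing the first values: h(1) = 8 and h(2) = 96; gcd(8, 96) = 8, so d ≤ 8.
We prove 8 | 10^r - 2^r for all r ≥ 1 by induction on r.
For the base case r = 1: h(1) = 8 = 8·(1), so 8 | h(1).
For the inductive step, assume it holds for an arbitrary j ≥ 1, i.e. 8 | h(j). Then
10^{j+1} − 2^{j+1} = 10·10^j − 2·2^j = 10·(10^j − 2^j) + (8)·2^j. The first term is divisible by 8 by the inductive hypothesis, and the second term (8)·2^j is divisible by 8 since 8 | 8. Hence 8 | h(j+1).
By the principle of mathematical induction, the result holds for all r ≥ 1.
Therefore the largest such d is 8.

d = 8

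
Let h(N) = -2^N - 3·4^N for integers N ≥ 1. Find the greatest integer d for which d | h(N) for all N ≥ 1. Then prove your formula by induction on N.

Computing the first values: h(1) = -14 and h(2) = -52; gcd(-14, -52) = 2, so d ≤ 2.
We prove 2 | -2^N - 3·4^N for all N ≥ 1 by induction on N.
When N = 1: h(1) = -14 = 2·(-7), so 2 | h(1).
For the inductive step, assume it holds for an arbitrary r ≥ 1, i.e. 2 | h(r). Then
h(r+1) − 4·h(r) = (-2^(r+1) - 3·4^(r+1)) − 4·(-2^r - 3·4^r) = (-1)·2^r·(2 − 4) = (2)·2^r. Since 2 | h(r) by the inductive hypothesis, 2 | 4·h(r); and 2 | 2 since 2 = 2·1. Therefore 2 | h(r+1).
By induction, the statement is established for all N ≥ 1.
Therefore the largest such d is 2.

d = 2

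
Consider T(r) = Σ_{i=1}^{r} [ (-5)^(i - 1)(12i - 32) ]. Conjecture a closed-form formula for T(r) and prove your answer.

T(r) = (-5)^r(-2r + 5) - 5

We claim T(r) = (-5)^r(-2r + 5) - 5 for all r ≥ 1.
For the base case r = 1: T(1) = -20, and the closed form gives -20. They agree.
Inductive step: suppose the statement holds for some i ≥ 1, so T(i) = (-5)^i(-2i + 5) - 5.
Then T(i+1) = T(i) + ((-5)^i(12i - 20)) = ((-5)^i(-2i + 5) - 5) + ((-5)^i(12i - 20)).
Simplifying, T(i+1) = 10(-5)^i·i - 15(-5)^i - 5 = (-5)^(i+1)(-2(i+1) + 5) - 5,
which is the closed form with r = i+1.
By induction, the statement is established for all r ≥ 1.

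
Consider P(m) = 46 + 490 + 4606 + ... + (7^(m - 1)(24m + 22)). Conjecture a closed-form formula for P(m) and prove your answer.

We claim P(m) = 7^m(4m + 3) - 3 for all m ≥ 1.
For the base case m = 1: P(1) = 46, and the closed form gives 46. They agree.
Suppose the result is true for m = k, so P(k) = 7^k(4k + 3) - 3.
Then P(k+1) = P(k) + (7^k(24k + 46)) = (7^k(4k + 3) - 3) + (7^k(24k + 46)).
Simplifying, P(k+1) = 28·7^k·k + 49·7^k - 3 = 7^(k+1)(4(k+1) + 3) - 3,
which is the closed form with m = k+1.
This completes the induction.

P(m) = 7^m(4m + 3) - 3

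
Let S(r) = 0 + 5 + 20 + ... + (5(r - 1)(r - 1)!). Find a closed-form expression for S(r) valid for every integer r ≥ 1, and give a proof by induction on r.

S(r) = 5r! - 5

We claim S(r) = 5r! - 5 for all r ≥ 1.
When r = 1: S(1) = 0, and the closed form gives 0. They agree.
Inductive step: suppose the statement holds for some j ≥ 1, so S(j) = 5j! - 5.
Then S(j+1) = S(j) + (5j·j!) = (5j! - 5) + (5j·j!).
Simplifying, S(j+1) = 5(j+1)! - 5,
which is the closed form with r = j+1.
By the principle of mathematical induction, the result holds for all r ≥ 1.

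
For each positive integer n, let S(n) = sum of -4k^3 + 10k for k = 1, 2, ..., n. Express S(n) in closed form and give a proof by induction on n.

S(n) = -n(n + 1)(n^2 + n - 5)

We claim S(n) = -n(n + 1)(n^2 + n - 5) for all n ≥ 1.
When n = 1: S(1) = 6, and the closed form gives 6. They agree.
For the inductive step, assume it holds for an arbitrary k ≥ 1, so S(k) = k(-k^3 - 2k^2 + 4k + 5).
Then S(k+1) = S(k) + (10k - 4(k + 1)^3 + 10) = (k(-k^3 - 2k^2 + 4k + 5)) + (10k - 4(k + 1)^3 + 10).
Simplifying, S(k+1) = -(k + 1)(k + 2)(k^2 + 3k - 3) = -(k+1)((k+1) + 1)((k+1)^2 + (k+1) - 5),
which is the closed form with n = k+1.
Hence, by induction on n, the claim holds for every n ≥ 1.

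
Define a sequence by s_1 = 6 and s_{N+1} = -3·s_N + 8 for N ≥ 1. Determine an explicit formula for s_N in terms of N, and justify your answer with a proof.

Computing the first terms: s_1 = 6, s_2 = -10, s_3 = 38. This suggests s_N = 4(-3)^(N - 1) + 2.
When N = 1: the formula gives 6 = 6 = s_1.
For the inductive step, assume it holds for an arbitrary p ≥ 1, so s_p = 4(-3)^(p - 1) + 2.
Then s_{p+1} = -3·s_p + 8 = -3·(4(-3)^(p - 1) + 2) + 8 = 4(-3)^p + 2 = 4(-3)^((p+1) - 1) + 2,
which is the claimed formula at N = p+1.
By the principle of mathematical induction, the result holds for all N ≥ 1.

s_N = 4(-3)^(N - 1) + 2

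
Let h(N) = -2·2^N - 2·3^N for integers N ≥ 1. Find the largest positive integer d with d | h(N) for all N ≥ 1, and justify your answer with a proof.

Computing the first values: h(1) = -10 and h(2) = -26; gcd(-10, -26) = 2, so d ≤ 2.
We prove 2 | -2·2^N - 2·3^N for all N ≥ 1 by induction on N.
When N = 1: h(1) = -10 = 2·(-5), so 2 | h(1).
Inductive step: assume the claim holds for N = m, i.e. 2 | h(m). Then
h(m+1) − 3·h(m) = (-2·2^(m+1) - 2·3^(m+1)) − 3·(-2·2^m - 2·3^m) = (-2)·2^m·(2 − 3) = (2)·2^m. Since 2 | h(m) by the inductive hypothesis, 2 | 3·h(m); and 2 | 2 since 2 = 2·1. Therefore 2 | h(m+1).
By induction, the statement is established for all N ≥ 1.
Therefore the largest such d is 2.

d = 2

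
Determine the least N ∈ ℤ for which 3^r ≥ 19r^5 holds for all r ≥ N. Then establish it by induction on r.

N = 16

At r = 15: 14348907 < 14428125, so the inequality fails and N ≥ 16. We prove 3^r ≥ 19r^5 for all r ≥ 16.
Base case (r = 16): 3^r = 43046721 and 19r^5 = 19922944, so 43046721 ≥ 19922944.
Inductive step: assume the claim holds for r = p, so 3^p ≥ 19p^5.
Then 3^(p + 1) = 3·(3^p) ≥ 3·(19p^5).
Also, for p ≥ 16 we have 3·(19p^5) ≥ 19(p+1)^5, since 3 ≥ (1 + 1/p)^5 for all p ≥ 16.
Combining, 3^(p + 1) ≥ 19(p+1)^5.
Hence, by induction on r, the claim holds for every r ≥ 16.
Hence the smallest such N is 16.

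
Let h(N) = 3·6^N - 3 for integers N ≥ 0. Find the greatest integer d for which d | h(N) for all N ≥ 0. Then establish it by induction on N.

d = 15

Computing the first values: h(0) = 0 and h(1) = 15; gcd(0, 15) = 15, so d ≤ 15.
We prove 15 | 3·6^N - 3 for all N ≥ 0 by induction on N.
For the base case N = 0: h(0) = 0 = 15·(0), so 15 | h(0).
Inductive step: assume the claim holds for N = j, i.e. 15 | h(j). Then
h(j+1) = 3·6^(j+1) - 3 = 6·(3·6^j - 3) + 15 = 6·h(j) + 15. The first term is divisible by 15 by the inductive hypothesis, and 15 is divisible by 15. Hence 15 | h(j+1).
This completes the induction.
Therefore the largest such d is 15.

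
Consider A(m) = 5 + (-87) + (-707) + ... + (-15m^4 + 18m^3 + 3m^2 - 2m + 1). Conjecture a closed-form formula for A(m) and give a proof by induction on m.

A(m) = -m(3m^4 + 3m^3 - 5m^2 - 5m - 1)

We claim A(m) = -m(3m^4 + 3m^3 - 5m^2 - 5m - 1) for all m ≥ 1.
Base case (m = 1): A(1) = 5, and the closed form gives 5. They agree.
Inductive step: suppose the statement holds for some k ≥ 1, so A(k) = k(-3k^4 - 3k^3 + 5k^2 + 5k + 1).
Then A(k+1) = A(k) + (-15k^4 - 42k^3 - 33k^2 - 2k + 5) = (k(-3k^4 - 3k^3 + 5k^2 + 5k + 1)) + (-15k^4 - 42k^3 - 33k^2 - 2k + 5).
Simplifying, A(k+1) = -(k + 1)(3k^4 + 15k^3 + 22k^2 + 6k - 5) = -(k+1)(3(k+1)^4 + 3(k+1)^3 - 5(k+1)^2 - 5(k+1) - 1),
which is the closed form with m = k+1.
By the principle of mathematical induction, the result holds for all m ≥ 1.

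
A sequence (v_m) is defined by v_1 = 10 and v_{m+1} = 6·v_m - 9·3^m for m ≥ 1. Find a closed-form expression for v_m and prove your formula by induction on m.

v_m = 3^(m + 1) + 6^(m - 1)

Computing the first terms: v_1 = 10, v_2 = 33, v_3 = 117. This suggests v_m = 3^(m + 1) + 6^(m - 1).
Base step (m = 1): the formula gives 10 = 10 = v_1.
Inductive step: suppose the statement holds for some r ≥ 1, so v_r = 3^(r + 1) + 6^(r - 1).
Then v_{r+1} = 6·v_r - 9·3^r = 6·(3^(r + 1) + 6^(r - 1)) - 9·3^r = 3^(r + 2) + 6^r = 3^((r+1) + 1) + 6^((r+1) - 1),
which is the claimed formula at m = r+1.
This completes the induction.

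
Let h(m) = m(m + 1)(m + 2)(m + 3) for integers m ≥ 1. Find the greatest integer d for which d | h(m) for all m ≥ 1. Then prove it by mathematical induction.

d = 24

Computing the first values: h(1) = 24 and h(2) = 120; gcd(24, 120) = 24, so d ≤ 24.
We prove 24 | m(m + 1)(m + 2)(m + 3) for all m ≥ 1 by induction on m.
Base step (m = 1): h(1) = 24 = 24·(1), so 24 | h(1).
For the inductive step, assume it holds for an arbitrary j ≥ 1, i.e. 24 | h(j). Then
h(j+1) − h(j) = (j+1)·(j+2)·(j+3)·(j+4) − j·(j+1)·(j+2)·(j+3) = (j+1)·(j+2)·(j+3)·[(j+4) − j] = 4·(j+1)·(j+2)·(j+3). The product of 3 consecutive integers is divisible by (3)! = 6, so h(j+1) − h(j) is divisible by 4·6 = 24. By the inductive hypothesis 24 | h(j), hence 24 | h(j+1).
Hence, by induction on m, the claim holds for every m ≥ 1.
Therefore the largest such d is 24.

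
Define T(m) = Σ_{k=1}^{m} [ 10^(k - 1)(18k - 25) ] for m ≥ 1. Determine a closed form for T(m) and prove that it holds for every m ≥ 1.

T(m) = 10^m(2m - 3) + 3

We claim T(m) = 10^m(2m - 3) + 3 for all m ≥ 1.
For the base case m = 1: T(1) = -7, and the closed form gives -7. They agree.
Suppose the result is true for m = k, so T(k) = 10^k(2k - 3) + 3.
Then T(k+1) = T(k) + (10^k(18k - 7)) = (10^k(2k - 3) + 3) + (10^k(18k - 7)).
Simplifying, T(k+1) = 20·10^k·k - 10·10^k + 3 = 10^(k+1)(2(k+1) - 3) + 3,
which is the closed form with m = k+1.
Hence, by induction on m, the claim holds for every m ≥ 1.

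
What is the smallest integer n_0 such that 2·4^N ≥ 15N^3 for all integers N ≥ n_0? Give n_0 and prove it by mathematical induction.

At N = 4: 512 < 960, so the inequality fails and n_0 ≥ 5. We prove 2·4^N ≥ 15N^3 for all N ≥ 5.
When N = 5: 2·4^N = 2048 and 15N^3 = 1875, so 2048 ≥ 1875.
For the inductive step, assume it holds for an arbitrary r ≥ 5, so 2·4^r ≥ 15r^3.
Then 2·4^(r + 1) = 4·(2·4^r) ≥ 4·(15r^3).
Also, for r ≥ 5 we have 4·(15r^3) ≥ 15(r+1)^3, since 4 ≥ (1 + 1/r)^3 for all r ≥ 5.
Combining, 2·4^(r + 1) ≥ 15(r+1)^3.
By the principle of mathematical induction, the result holds for all N ≥ 5.
Hence the smallest such n_0 is 5.

n_0 = 5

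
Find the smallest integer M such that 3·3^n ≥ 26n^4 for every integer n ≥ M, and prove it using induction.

At n = 10: 177147 < 260000, so the inequality fails and M ≥ 11. We prove 3·3^n ≥ 26n^4 for all n ≥ 11.
Base case (n = 11): 3·3^n = 531441 and 26n^4 = 380666, so 531441 ≥ 380666.
For the inductive step, assume it holds for an arbitrary p ≥ 11, so 3·3^p ≥ 26p^4.
Then 3·3^(p + 1) = 3·(3·3^p) ≥ 3·(26p^4).
Also, for p ≥ 11 we have 3·(26p^4) ≥ 26(p+1)^4, since 3 ≥ (1 + 1/p)^4 for all p ≥ 11.
Combining, 3·3^(p + 1) ≥ 26(p+1)^4.
This completes the induction.
Hence the smallest such M is 11.

M = 11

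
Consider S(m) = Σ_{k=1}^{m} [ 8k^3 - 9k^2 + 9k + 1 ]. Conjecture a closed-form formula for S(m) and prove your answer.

S(m) = m(2m^3 + m^2 + 2m + 4)

We claim S(m) = m(2m^3 + m^2 + 2m + 4) for all m ≥ 1.
When m = 1: S(1) = 9, and the closed form gives 9. They agree.
Suppose the result is true for m = k, so S(k) = k(2k^3 + k^2 + 2k + 4).
Then S(k+1) = S(k) + (8k^3 + 15k^2 + 15k + 9) = (k(2k^3 + k^2 + 2k + 4)) + (8k^3 + 15k^2 + 15k + 9).
Simplifying, S(k+1) = (k + 1)(2k^3 + 7k^2 + 10k + 9) = (k+1)(2(k+1)^3 + (k+1)^2 + 2(k+1) + 4),
which is the closed form with m = k+1.
By the principle of mathematical induction, the result holds for all m ≥ 1.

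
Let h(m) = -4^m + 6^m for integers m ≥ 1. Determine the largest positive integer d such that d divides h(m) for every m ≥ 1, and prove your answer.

d = 2

Computing the first values: h(1) = 2 and h(2) = 20; gcd(2, 20) = 2, so d ≤ 2.
We prove 2 | -4^m + 6^m for all m ≥ 1 by induction on m.
For the base case m = 1: h(1) = 2 = 2·(1), so 2 | h(1).
Inductive step: assume the claim holds for m = j, i.e. 2 | h(j). Then
6^{j+1} − 4^{j+1} = 6·6^j − 4·4^j = 6·(6^j − 4^j) + (2)·4^j. The first term is divisible by 2 by the inductive hypothesis, and the second term (2)·4^j is divisible by 2 since 2 | 2. Hence 2 | h(j+1).
By the principle of mathematical induction, the result holds for all m ≥ 1.
Therefore the largest such d is 2.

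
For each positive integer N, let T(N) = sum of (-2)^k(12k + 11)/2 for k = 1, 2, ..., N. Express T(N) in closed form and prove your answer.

T(N) = (-2)^N(4N + 5) - 5

We claim T(N) = (-2)^N(4N + 5) - 5 for all N ≥ 1.
Base step (N = 1): T(1) = -23, and the closed form gives -23. They agree.
Inductive step: suppose the statement holds for some k ≥ 1, so T(k) = (-2)^k(4k + 5) - 5.
Then T(k+1) = T(k) + ((-2)^k(-12k - 23)) = ((-2)^k(4k + 5) - 5) + ((-2)^k(-12k - 23)).
Simplifying, T(k+1) = -8(-2)^k·k - 18(-2)^k - 5 = (-2)^(k+1)(4(k+1) + 5) - 5,
which is the closed form with N = k+1.
By the principle of mathematical induction, the result holds for all N ≥ 1.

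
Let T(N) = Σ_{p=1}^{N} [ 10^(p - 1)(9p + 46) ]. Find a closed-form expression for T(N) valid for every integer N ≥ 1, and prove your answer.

T(N) = 10^N(N + 5) - 5

We claim T(N) = 10^N(N + 5) - 5 for all N ≥ 1.
Base case (N = 1): T(1) = 55, and the closed form gives 55. They agree.
Suppose the result is true for N = p, so T(p) = 10^p(p + 5) - 5.
Then T(p+1) = T(p) + (10^p(9p + 55)) = (10^p(p + 5) - 5) + (10^p(9p + 55)).
Simplifying, T(p+1) = 10·10^p·p + 60·10^p - 5 = 10^(p+1)((p+1) + 5) - 5,
which is the closed form with N = p+1.
By the principle of mathematical induction, the result holds for all N ≥ 1.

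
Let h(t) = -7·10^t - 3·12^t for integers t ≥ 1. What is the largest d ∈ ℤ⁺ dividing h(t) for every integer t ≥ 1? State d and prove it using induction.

d = 2

Computing the first values: h(1) = -106 and h(2) = -1132; gcd(-106, -1132) = 2, so d ≤ 2.
We prove 2 | -7·10^t - 3·12^t for all t ≥ 1 by induction on t.
For the base case t = 1: h(1) = -106 = 2·(-53), so 2 | h(1).
Suppose the result is true for t = p, i.e. 2 | h(p). Then
h(p+1) − 12·h(p) = (-7·10^(p+1) - 3·12^(p+1)) − 12·(-7·10^p - 3·12^p) = (-7)·10^p·(10 − 12) = (14)·10^p. Since 2 | h(p) by the inductive hypothesis, 2 | 12·h(p); and 2 | 14 since 14 = 2·7. Therefore 2 | h(p+1).
This completes the induction.
Therefore the largest such d is 2.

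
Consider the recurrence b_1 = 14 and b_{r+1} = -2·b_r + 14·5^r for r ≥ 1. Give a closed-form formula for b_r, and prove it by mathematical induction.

b_r = (-2)^(r + 1) + 2·5^r

Computing the first terms: b_1 = 14, b_2 = 42, b_3 = 266. This suggests b_r = (-2)^(r + 1) + 2·5^r.
For the base case r = 1: the formula gives 14 = 14 = b_1.
For the inductive step, assume it holds for an arbitrary i ≥ 1, so b_i = (-2)^(i + 1) + 2·5^i.
Then b_{i+1} = -2·b_i + 14·5^i = -2·((-2)^(i + 1) + 2·5^i) + 14·5^i = (-2)^(i + 2) + 2·5^(i + 1) = (-2)^((i+1) + 1) + 2·5^(i+1),
which is the claimed formula at r = i+1.
Hence, by induction on r, the claim holds for every r ≥ 1.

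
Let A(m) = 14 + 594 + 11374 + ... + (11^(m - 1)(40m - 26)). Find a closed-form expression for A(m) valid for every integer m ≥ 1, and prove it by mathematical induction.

A(m) = 11^m(4m - 3) + 3

We claim A(m) = 11^m(4m - 3) + 3 for all m ≥ 1.
When m = 1: A(1) = 14, and the closed form gives 14. They agree.
Inductive step: assume the claim holds for m = i, so A(i) = 11^i(4i - 3) + 3.
Then A(i+1) = A(i) + (11^i(40i + 14)) = (11^i(4i - 3) + 3) + (11^i(40i + 14)).
Simplifying, A(i+1) = 44·11^i·i + 11·11^i + 3 = 11^(i+1)(4(i+1) - 3) + 3,
which is the closed form with m = i+1.
By induction, the statement is established for all m ≥ 1.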